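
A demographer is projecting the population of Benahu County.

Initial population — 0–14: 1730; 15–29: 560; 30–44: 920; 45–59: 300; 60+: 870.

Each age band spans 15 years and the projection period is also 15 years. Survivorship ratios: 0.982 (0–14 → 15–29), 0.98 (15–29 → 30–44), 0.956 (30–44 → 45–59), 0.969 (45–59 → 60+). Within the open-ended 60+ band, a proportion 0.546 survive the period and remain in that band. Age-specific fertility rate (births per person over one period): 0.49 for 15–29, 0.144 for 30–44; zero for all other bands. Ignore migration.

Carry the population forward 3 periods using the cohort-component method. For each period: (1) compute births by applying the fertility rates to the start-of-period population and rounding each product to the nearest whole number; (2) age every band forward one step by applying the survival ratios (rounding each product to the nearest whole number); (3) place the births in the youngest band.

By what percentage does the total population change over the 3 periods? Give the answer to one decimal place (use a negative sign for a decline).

3.2

Numbering the bands 1..5 from youngest to oldest:
Period 1:
Births: 560 × 0.49 = 274  |  920 × 0.144 = 132 — total 406
Band 2: 1730 × 0.982 = 1699
Band 3: 560 × 0.98 = 549
Band 4: 920 × 0.956 = 880
Band 5: 300 × 0.969 + 870 × 0.546 = 291 + 475 = 766
Population now: 0–14=406, 15–29=1699, 30–44=549, 45–59=880, 60+=766
Period 2:
Births: 1699 × 0.49 = 833  |  549 × 0.144 = 79 — total 912
Band 2: 406 × 0.982 = 399
Band 3: 1699 × 0.98 = 1665
Band 4: 549 × 0.956 = 525
Band 5: 880 × 0.969 + 766 × 0.546 = 853 + 418 = 1271
Population now: 0–14=912, 15–29=399, 30–44=1665, 45–59=525, 60+=1271
Period 3:
Births: 399 × 0.49 = 196  |  1665 × 0.144 = 240 — total 436
Band 2: 912 × 0.982 = 896
Band 3: 399 × 0.98 = 391
Band 4: 1665 × 0.956 = 1592
Band 5: 525 × 0.969 + 1271 × 0.546 = 509 + 694 = 1203
Population now: 0–14=436, 15–29=896, 30–44=391, 45–59=1592, 60+=1203
Total: 4380 → 4518; change = 138; percentage change = 3.2%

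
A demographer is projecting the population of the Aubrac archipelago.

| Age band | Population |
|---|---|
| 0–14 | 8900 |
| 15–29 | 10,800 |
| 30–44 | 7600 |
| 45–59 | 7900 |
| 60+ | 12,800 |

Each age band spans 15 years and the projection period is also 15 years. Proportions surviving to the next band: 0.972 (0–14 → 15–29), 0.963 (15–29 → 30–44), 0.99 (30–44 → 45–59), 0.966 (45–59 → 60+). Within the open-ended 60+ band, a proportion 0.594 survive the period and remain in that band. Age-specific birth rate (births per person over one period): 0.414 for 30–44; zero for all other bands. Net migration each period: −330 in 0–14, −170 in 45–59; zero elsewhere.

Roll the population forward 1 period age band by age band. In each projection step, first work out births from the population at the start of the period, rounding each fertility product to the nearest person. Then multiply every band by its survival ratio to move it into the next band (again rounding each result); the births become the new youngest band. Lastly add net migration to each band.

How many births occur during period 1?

3146

Let group 1 be 0–14 through group 5 = 60+.
— Period 1 —
Births: 7600 × 0.414 = 3146
Group 2: 8900 × 0.972 = 8651
Group 3: 10800 × 0.963 = 10400
Group 4: 7600 × 0.99 = 7524
Group 5: 7900 × 0.966 + 12800 × 0.594 = 7631 + 7603 = 15234
Net migration: Group 1 − 330 → 2816; Group 4 − 170 → 7354
→ [2816, 8651, 10400, 7354, 15234]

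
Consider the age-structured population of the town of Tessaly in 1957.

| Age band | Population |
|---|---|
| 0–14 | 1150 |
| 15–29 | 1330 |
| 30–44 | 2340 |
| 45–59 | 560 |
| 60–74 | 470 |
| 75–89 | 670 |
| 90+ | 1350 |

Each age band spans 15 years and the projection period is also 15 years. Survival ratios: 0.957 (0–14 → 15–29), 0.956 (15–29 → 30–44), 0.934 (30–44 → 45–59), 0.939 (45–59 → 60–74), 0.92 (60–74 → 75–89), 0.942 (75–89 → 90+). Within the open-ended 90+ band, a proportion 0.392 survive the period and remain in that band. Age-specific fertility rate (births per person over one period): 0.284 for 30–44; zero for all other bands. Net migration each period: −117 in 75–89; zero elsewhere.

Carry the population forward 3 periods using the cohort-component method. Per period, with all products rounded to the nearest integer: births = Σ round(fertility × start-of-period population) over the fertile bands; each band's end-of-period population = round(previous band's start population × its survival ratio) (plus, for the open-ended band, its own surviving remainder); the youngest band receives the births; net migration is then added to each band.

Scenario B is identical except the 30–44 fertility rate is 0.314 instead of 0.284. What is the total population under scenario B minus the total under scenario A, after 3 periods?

Let group 1 be 0–14 through group 7 = 90+.
Period 1.
Births: 2340 × 0.284 = 665
Group 2: 1150 × 0.957 = 1101
Group 3: 1330 × 0.956 = 1271
Group 4: 2340 × 0.934 = 2186
Group 5: 560 × 0.939 = 526
Group 6: 470 × 0.92 = 432
Group 7: 670 × 0.942 + 1350 × 0.392 = 631 + 529 = 1160
Net migration: Group 6 − 117 → 315
→ [665, 1101, 1271, 2186, 526, 315, 1160]
Period 2.
Births: 1271 × 0.284 = 361
Group 2: 665 × 0.957 = 636
Group 3: 1101 × 0.956 = 1053
Group 4: 1271 × 0.934 = 1187
Group 5: 2186 × 0.939 = 2053
Group 6: 526 × 0.92 = 484
Group 7: 315 × 0.942 + 1160 × 0.392 = 297 + 455 = 752
Net migration: Group 6 − 117 → 367
→ [361, 636, 1053, 1187, 2053, 367, 752]
Period 3.
Births: 1053 × 0.284 = 299
Group 2: 361 × 0.957 = 345
Group 3: 636 × 0.956 = 608
Group 4: 1053 × 0.934 = 984
Group 5: 1187 × 0.939 = 1115
Group 6: 2053 × 0.92 = 1889
Group 7: 367 × 0.942 + 752 × 0.392 = 346 + 295 = 641
Net migration: Group 6 − 117 → 1772
→ [299, 345, 608, 984, 1115, 1772, 641]
Scenario A total after 3 periods: 5764
Scenario B projection —
Period 1.
Births: 2340 × 0.314 = 735
Group 2: 1150 × 0.957 = 1101
Group 3: 1330 × 0.956 = 1271
Group 4: 2340 × 0.934 = 2186
Group 5: 560 × 0.939 = 526
Group 6: 470 × 0.92 = 432
Group 7: 670 × 0.942 + 1350 × 0.392 = 631 + 529 = 1160
Net migration: Group 6 − 117 → 315
→ [735, 1101, 1271, 2186, 526, 315, 1160]
Period 2.
Births: 1271 × 0.314 = 399
Group 2: 735 × 0.957 = 703
Group 3: 1101 × 0.956 = 1053
Group 4: 1271 × 0.934 = 1187
Group 5: 2186 × 0.939 = 2053
Group 6: 526 × 0.92 = 484
Group 7: 315 × 0.942 + 1160 × 0.392 = 297 + 455 = 752
Net migration: Group 6 − 117 → 367
→ [399, 703, 1053, 1187, 2053, 367, 752]
Period 3.
Births: 1053 × 0.314 = 331
Group 2: 399 × 0.957 = 382
Group 3: 703 × 0.956 = 672
Group 4: 1053 × 0.934 = 984
Group 5: 1187 × 0.939 = 1115
Group 6: 2053 × 0.92 = 1889
Group 7: 367 × 0.942 + 752 × 0.392 = 346 + 295 = 641
Net migration: Group 6 − 117 → 1772
→ [331, 382, 672, 984, 1115, 1772, 641]
Scenario B total after 3 periods: 5897
Difference B − A = 5897 − 5764 = 133

133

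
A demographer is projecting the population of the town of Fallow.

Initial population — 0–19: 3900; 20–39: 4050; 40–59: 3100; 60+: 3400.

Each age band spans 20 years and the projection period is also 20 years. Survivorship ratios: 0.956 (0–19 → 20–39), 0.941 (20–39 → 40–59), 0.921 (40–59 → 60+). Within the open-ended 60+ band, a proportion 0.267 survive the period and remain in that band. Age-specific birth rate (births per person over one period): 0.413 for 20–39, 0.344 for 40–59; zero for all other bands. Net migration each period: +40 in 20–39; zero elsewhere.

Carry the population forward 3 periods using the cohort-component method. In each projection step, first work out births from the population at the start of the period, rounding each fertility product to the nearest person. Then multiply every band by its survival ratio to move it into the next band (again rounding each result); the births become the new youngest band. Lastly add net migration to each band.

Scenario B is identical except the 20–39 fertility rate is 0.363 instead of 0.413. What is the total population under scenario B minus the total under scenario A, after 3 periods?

-566

— Period 1 —
Births: 4050 × 0.413 = 1673 ; 3100 × 0.344 = 1066 ⇒ total 2739
20–39: 3900 × 0.956 = 3728
40–59: 4050 × 0.941 = 3811
60+: 3100 × 0.921 + 3400 × 0.267 = 2855 + 908 = 3763
Net migration: 20–39 + 40 → 3768
End of period: [2739, 3768, 3811, 3763]
— Period 2 —
Births: 3768 × 0.413 = 1556 ; 3811 × 0.344 = 1311 ⇒ total 2867
20–39: 2739 × 0.956 = 2618
40–59: 3768 × 0.941 = 3546
60+: 3811 × 0.921 + 3763 × 0.267 = 3510 + 1005 = 4515
Net migration: 20–39 + 40 → 2658
End of period: [2867, 2658, 3546, 4515]
— Period 3 —
Births: 2658 × 0.413 = 1098 ; 3546 × 0.344 = 1220 ⇒ total 2318
20–39: 2867 × 0.956 = 2741
40–59: 2658 × 0.941 = 2501
60+: 3546 × 0.921 + 4515 × 0.267 = 3266 + 1206 = 4472
Net migration: 20–39 + 40 → 2781
End of period: [2318, 2781, 2501, 4472]
Scenario A total after 3 periods: 12072
Scenario B projection —
— Period 1 —
Births: 4050 × 0.363 = 1470 ; 3100 × 0.344 = 1066 ⇒ total 2536
20–39: 3900 × 0.956 = 3728
40–59: 4050 × 0.941 = 3811
60+: 3100 × 0.921 + 3400 × 0.267 = 2855 + 908 = 3763
Net migration: 20–39 + 40 → 3768
End of period: [2536, 3768, 3811, 3763]
— Period 2 —
Births: 3768 × 0.363 = 1368 ; 3811 × 0.344 = 1311 ⇒ total 2679
20–39: 2536 × 0.956 = 2424
40–59: 3768 × 0.941 = 3546
60+: 3811 × 0.921 + 3763 × 0.267 = 3510 + 1005 = 4515
Net migration: 20–39 + 40 → 2464
End of period: [2679, 2464, 3546, 4515]
— Period 3 —
Births: 2464 × 0.363 = 894 ; 3546 × 0.344 = 1220 ⇒ total 2114
20–39: 2679 × 0.956 = 2561
40–59: 2464 × 0.941 = 2319
60+: 3546 × 0.921 + 4515 × 0.267 = 3266 + 1206 = 4472
Net migration: 20–39 + 40 → 2601
End of period: [2114, 2601, 2319, 4472]
Scenario B total after 3 periods: 11506
Difference B − A = 11506 − 12072 = -566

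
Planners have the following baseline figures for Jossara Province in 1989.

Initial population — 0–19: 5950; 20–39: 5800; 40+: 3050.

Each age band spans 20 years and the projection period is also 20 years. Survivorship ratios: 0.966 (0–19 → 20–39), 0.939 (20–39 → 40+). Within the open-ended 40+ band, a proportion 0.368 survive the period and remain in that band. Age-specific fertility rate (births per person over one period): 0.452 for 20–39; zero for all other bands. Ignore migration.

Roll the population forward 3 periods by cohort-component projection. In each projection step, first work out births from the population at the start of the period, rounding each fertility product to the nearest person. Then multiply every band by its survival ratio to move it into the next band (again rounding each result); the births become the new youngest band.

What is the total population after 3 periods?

Call the groups 1 to 3, youngest first.
After projecting period 1:
Births: 5800 × 0.452 = 2622
Group 2: 5950 × 0.966 = 5748
Group 3: 5800 × 0.939 + 3050 × 0.368 = 5446 + 1122 = 6568
Giving 2622 / 5748 / 6568.
After projecting period 2:
Births: 5748 × 0.452 = 2598
Group 2: 2622 × 0.966 = 2533
Group 3: 5748 × 0.939 + 6568 × 0.368 = 5397 + 2417 = 7814
Giving 2598 / 2533 / 7814.
After projecting period 3:
Births: 2533 × 0.452 = 1145
Group 2: 2598 × 0.966 = 2510
Group 3: 2533 × 0.939 + 7814 × 0.368 = 2378 + 2876 = 5254
Giving 1145 / 2510 / 5254.
Total after period 3: 1145 + 2510 + 5254 = 8909

8909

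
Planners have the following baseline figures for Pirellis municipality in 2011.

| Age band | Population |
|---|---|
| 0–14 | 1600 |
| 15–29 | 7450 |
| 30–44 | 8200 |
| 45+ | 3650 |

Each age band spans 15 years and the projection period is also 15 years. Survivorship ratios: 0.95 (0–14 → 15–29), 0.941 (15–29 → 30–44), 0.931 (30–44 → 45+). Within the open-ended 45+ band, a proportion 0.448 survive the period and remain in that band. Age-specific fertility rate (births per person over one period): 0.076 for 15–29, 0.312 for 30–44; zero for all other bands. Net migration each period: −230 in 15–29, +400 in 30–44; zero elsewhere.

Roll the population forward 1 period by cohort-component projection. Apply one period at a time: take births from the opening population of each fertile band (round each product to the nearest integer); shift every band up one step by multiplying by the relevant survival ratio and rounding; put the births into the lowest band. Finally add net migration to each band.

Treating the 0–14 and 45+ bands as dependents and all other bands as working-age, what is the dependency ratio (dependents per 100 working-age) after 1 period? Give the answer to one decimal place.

[period 1]
Births: 7450 * 0.076 = 566 ; 8200 * 0.312 = 2558 ⇒ total 3124
15–29: 1600 * 0.95 = 1520
30–44: 7450 * 0.941 = 7010
45+: 8200 * 0.931 + 3650 * 0.448 = 7634 + 1635 = 9269
Net migration: 15–29 − 230 → 1290; 30–44 + 400 → 7410
→ [3124, 1290, 7410, 9269]
Dependents (band 0–14 + band 45+) = 3124 + 9269 = 12393; working-age = 8700; ratio = 12393/8700 × 100 = 142.4

142.4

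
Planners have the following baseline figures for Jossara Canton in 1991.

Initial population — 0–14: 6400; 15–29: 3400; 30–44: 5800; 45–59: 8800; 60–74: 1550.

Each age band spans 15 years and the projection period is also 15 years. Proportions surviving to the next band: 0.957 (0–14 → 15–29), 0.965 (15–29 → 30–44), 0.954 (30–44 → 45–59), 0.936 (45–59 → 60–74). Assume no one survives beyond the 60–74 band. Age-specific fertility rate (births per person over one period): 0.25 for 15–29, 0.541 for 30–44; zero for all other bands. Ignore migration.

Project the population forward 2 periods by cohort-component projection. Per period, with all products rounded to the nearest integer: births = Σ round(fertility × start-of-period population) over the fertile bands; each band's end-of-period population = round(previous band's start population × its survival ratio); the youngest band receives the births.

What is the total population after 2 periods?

[period 1]
Births: 3400 * 0.25 = 850 ; 5800 * 0.541 = 3138 — total 3988
15–29: 6400 * 0.957 = 6125
30–44: 3400 * 0.965 = 3281
45–59: 5800 * 0.954 = 5533
60–74: 8800 * 0.936 = 8237
Giving 3988 / 6125 / 3281 / 5533 / 8237.
[period 2]
Births: 6125 * 0.25 = 1531 ; 3281 * 0.541 = 1775 — total 3306
15–29: 3988 * 0.957 = 3817
30–44: 6125 * 0.965 = 5911
45–59: 3281 * 0.954 = 3130
60–74: 5533 * 0.936 = 5179
Giving 3306 / 3817 / 5911 / 3130 / 5179.
Total after period 2: 3306 + 3817 + 5911 + 3130 + 5179 = 21343

21343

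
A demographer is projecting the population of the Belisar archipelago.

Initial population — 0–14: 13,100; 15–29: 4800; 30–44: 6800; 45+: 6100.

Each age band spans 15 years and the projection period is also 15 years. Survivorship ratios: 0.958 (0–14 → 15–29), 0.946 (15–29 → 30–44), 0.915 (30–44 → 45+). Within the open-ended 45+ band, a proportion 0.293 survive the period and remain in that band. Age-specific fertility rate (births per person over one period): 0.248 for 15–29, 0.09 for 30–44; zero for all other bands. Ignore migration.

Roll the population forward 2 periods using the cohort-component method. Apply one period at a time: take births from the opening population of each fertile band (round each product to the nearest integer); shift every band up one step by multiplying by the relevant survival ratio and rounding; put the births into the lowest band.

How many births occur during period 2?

(Bands numbered youngest = 1 to oldest = 4.)
Period 1:
Births: 4800 × 0.248 = 1190 ; 6800 × 0.09 = 612 ⇒ total 1802
Band 2: 13100 × 0.958 = 12550
Band 3: 4800 × 0.946 = 4541
Band 4: 6800 × 0.915 + 6100 × 0.293 = 6222 + 1787 = 8009
→ [1802, 12550, 4541, 8009]
Period 2:
Births: 12550 × 0.248 = 3112 ; 4541 × 0.09 = 409 ⇒ total 3521
Band 2: 1802 × 0.958 = 1726
Band 3: 12550 × 0.946 = 11872
Band 4: 4541 × 0.915 + 8009 × 0.293 = 4155 + 2347 = 6502
→ [3521, 1726, 11872, 6502]

3521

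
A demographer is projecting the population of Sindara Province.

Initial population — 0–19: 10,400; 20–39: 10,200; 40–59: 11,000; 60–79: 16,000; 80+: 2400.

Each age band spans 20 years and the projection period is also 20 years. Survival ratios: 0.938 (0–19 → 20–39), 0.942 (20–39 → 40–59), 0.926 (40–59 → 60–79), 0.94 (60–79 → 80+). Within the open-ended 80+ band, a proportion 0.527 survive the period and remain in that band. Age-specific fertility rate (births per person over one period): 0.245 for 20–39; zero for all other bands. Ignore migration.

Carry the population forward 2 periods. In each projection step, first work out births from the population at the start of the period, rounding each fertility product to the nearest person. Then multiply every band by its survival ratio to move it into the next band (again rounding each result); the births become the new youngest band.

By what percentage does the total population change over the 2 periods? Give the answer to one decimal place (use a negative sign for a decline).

-18.0

Period 1.
Births: 10200 × 0.245 = 2499
20–39: 10400 × 0.938 = 9755
40–59: 10200 × 0.942 = 9608
60–79: 11000 × 0.926 = 10186
80+: 16000 × 0.94 + 2400 × 0.527 = 15040 + 1265 = 16305
Giving 2499 / 9755 / 9608 / 10186 / 16305.
Period 2.
Births: 9755 × 0.245 = 2390
20–39: 2499 × 0.938 = 2344
40–59: 9755 × 0.942 = 9189
60–79: 9608 × 0.926 = 8897
80+: 10186 × 0.94 + 16305 × 0.527 = 9575 + 8593 = 18168
Giving 2390 / 2344 / 9189 / 8897 / 18168.
Total: 50000 → 40988; change = -9012; percentage change = -18.0%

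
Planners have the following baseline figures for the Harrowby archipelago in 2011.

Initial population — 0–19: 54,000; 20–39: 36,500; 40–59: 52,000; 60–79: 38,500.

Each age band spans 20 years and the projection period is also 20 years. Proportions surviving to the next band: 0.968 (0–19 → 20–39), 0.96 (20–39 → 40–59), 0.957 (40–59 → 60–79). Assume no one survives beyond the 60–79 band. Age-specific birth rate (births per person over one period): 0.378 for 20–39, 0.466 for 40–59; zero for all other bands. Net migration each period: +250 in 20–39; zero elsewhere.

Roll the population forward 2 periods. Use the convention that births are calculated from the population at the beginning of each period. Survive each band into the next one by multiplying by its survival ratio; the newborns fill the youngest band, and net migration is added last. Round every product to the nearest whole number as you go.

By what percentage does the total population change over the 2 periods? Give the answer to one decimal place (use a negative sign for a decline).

-13.2

Period 1:
Births: 36500 × 0.378 = 13797  |  52000 × 0.466 = 24232 — total 38029
20–39: 54000 × 0.968 = 52272
40–59: 36500 × 0.96 = 35040
60–79: 52000 × 0.957 = 49764
Net migration: 20–39 + 250 → 52522
Giving 38029 / 52522 / 35040 / 49764.
Period 2:
Births: 52522 × 0.378 = 19853  |  35040 × 0.466 = 16329 — total 36182
20–39: 38029 × 0.968 = 36812
40–59: 52522 × 0.96 = 50421
60–79: 35040 × 0.957 = 33533
Net migration: 20–39 + 250 → 37062
Giving 36182 / 37062 / 50421 / 33533.
Total: 181000 → 157198; change = -23802; percentage change = -13.2%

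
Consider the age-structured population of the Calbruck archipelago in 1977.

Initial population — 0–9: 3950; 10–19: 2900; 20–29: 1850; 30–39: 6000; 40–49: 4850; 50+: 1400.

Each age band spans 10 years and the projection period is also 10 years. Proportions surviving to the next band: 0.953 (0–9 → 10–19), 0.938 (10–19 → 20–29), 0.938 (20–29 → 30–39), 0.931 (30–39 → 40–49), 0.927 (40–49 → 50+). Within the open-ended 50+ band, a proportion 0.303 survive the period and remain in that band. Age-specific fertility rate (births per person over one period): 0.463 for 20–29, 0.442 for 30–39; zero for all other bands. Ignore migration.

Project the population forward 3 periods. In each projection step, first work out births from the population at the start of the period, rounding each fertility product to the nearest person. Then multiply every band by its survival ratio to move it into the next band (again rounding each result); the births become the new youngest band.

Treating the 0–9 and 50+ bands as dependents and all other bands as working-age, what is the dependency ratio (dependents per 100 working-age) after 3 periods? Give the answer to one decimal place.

58.4

After projecting period 1:
Births: 1850 × 0.463 = 857 ; 6000 × 0.442 = 2652 → total 3509
10–19: 3950 × 0.953 = 3764
20–29: 2900 × 0.938 = 2720
30–39: 1850 × 0.938 = 1735
40–49: 6000 × 0.931 = 5586
50+: 4850 × 0.927 + 1400 × 0.303 = 4496 + 424 = 4920
End of period: [3509, 3764, 2720, 1735, 5586, 4920]
After projecting period 2:
Births: 2720 × 0.463 = 1259 ; 1735 × 0.442 = 767 → total 2026
10–19: 3509 × 0.953 = 3344
20–29: 3764 × 0.938 = 3531
30–39: 2720 × 0.938 = 2551
40–49: 1735 × 0.931 = 1615
50+: 5586 × 0.927 + 4920 × 0.303 = 5178 + 1491 = 6669
End of period: [2026, 3344, 3531, 2551, 1615, 6669]
After projecting period 3:
Births: 3531 × 0.463 = 1635 ; 2551 × 0.442 = 1128 → total 2763
10–19: 2026 × 0.953 = 1931
20–29: 3344 × 0.938 = 3137
30–39: 3531 × 0.938 = 3312
40–49: 2551 × 0.931 = 2375
50+: 1615 × 0.927 + 6669 × 0.303 = 1497 + 2021 = 3518
End of period: [2763, 1931, 3137, 3312, 2375, 3518]
Dependents (band 0–9 + band 50+) = 2763 + 3518 = 6281; working-age = 10755; ratio = 6281/10755 × 100 = 58.4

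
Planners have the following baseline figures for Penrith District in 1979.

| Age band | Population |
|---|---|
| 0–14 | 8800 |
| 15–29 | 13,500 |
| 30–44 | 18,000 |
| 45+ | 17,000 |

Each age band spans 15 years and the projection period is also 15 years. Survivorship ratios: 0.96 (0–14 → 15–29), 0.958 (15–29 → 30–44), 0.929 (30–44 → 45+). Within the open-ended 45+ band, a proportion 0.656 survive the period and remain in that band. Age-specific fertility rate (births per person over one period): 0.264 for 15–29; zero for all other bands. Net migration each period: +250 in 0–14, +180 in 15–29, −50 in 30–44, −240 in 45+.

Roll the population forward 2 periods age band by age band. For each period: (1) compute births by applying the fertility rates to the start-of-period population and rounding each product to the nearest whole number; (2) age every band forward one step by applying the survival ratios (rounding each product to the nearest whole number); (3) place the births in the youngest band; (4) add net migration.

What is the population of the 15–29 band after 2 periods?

Let band 1 be 0–14 through band 4 = 45+.
Period 1:
Births: 13500 × 0.264 = 3564
Band 2: 8800 × 0.96 = 8448
Band 3: 13500 × 0.958 = 12933
Band 4: 18000 × 0.929 + 17000 × 0.656 = 16722 + 11152 = 27874
Net migration: Band 1 + 250 → 3814; Band 2 + 180 → 8628; Band 3 − 50 → 12883; Band 4 − 240 → 27634
Population now: 0–14=3814, 15–29=8628, 30–44=12883, 45+=27634
Period 2:
Births: 8628 × 0.264 = 2278
Band 2: 3814 × 0.96 = 3661
Band 3: 8628 × 0.958 = 8266
Band 4: 12883 × 0.929 + 27634 × 0.656 = 11968 + 18128 = 30096
Net migration: Band 1 + 250 → 2528; Band 2 + 180 → 3841; Band 3 − 50 → 8216; Band 4 − 240 → 29856
Population now: 0–14=2528, 15–29=3841, 30–44=8216, 45+=29856

3841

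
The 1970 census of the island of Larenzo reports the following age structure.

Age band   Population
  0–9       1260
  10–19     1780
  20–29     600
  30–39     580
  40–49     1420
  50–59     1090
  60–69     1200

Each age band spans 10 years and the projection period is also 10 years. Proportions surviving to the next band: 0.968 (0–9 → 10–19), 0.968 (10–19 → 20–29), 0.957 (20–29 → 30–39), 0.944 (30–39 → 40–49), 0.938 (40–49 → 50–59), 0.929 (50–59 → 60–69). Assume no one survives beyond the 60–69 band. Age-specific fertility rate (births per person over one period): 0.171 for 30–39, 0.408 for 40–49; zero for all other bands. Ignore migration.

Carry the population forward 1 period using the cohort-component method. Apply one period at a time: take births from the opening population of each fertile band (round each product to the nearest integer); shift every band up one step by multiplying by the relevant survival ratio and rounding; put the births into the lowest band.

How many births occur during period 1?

Numbering the groups 1..7 from youngest to oldest:
Period 1:
Births: 580 × 0.171 = 99  |  1420 × 0.408 = 579 ⇒ total 678
Group 2: 1260 × 0.968 = 1220
Group 3: 1780 × 0.968 = 1723
Group 4: 600 × 0.957 = 574
Group 5: 580 × 0.944 = 548
Group 6: 1420 × 0.938 = 1332
Group 7: 1090 × 0.929 = 1013
End of period: [678, 1220, 1723, 574, 548, 1332, 1013]

678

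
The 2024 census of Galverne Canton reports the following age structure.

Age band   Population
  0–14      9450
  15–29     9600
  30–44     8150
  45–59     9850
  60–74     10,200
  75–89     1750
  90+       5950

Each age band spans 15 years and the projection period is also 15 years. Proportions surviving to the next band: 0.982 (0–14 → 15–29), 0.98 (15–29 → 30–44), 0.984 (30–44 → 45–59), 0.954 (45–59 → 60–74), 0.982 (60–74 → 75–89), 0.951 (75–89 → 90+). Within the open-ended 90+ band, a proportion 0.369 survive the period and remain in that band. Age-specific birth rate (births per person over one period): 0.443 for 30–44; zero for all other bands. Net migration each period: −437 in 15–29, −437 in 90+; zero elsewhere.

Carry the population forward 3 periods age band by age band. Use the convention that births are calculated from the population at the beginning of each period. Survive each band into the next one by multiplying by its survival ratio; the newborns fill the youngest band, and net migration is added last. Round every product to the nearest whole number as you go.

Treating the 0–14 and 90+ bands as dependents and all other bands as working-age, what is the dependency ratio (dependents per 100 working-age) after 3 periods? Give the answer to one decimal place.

50.7

Period 1.
Births: 8150 × 0.443 = 3610
15–29: 9450 × 0.982 = 9280
30–44: 9600 × 0.98 = 9408
45–59: 8150 × 0.984 = 8020
60–74: 9850 × 0.954 = 9397
75–89: 10200 × 0.982 = 10016
90+: 1750 × 0.951 + 5950 × 0.369 = 1664 + 2196 = 3860
Net migration: 15–29 − 437 → 8843; 90+ − 437 → 3423
End of period: [3610, 8843, 9408, 8020, 9397, 10016, 3423]
Period 2.
Births: 9408 × 0.443 = 4168
15–29: 3610 × 0.982 = 3545
30–44: 8843 × 0.98 = 8666
45–59: 9408 × 0.984 = 9257
60–74: 8020 × 0.954 = 7651
75–89: 9397 × 0.982 = 9228
90+: 10016 × 0.951 + 3423 × 0.369 = 9525 + 1263 = 10788
Net migration: 15–29 − 437 → 3108; 90+ − 437 → 10351
End of period: [4168, 3108, 8666, 9257, 7651, 9228, 10351]
Period 3.
Births: 8666 × 0.443 = 3839
15–29: 4168 × 0.982 = 4093
30–44: 3108 × 0.98 = 3046
45–59: 8666 × 0.984 = 8527
60–74: 9257 × 0.954 = 8831
75–89: 7651 × 0.982 = 7513
90+: 9228 × 0.951 + 10351 × 0.369 = 8776 + 3820 = 12596
Net migration: 15–29 − 437 → 3656; 90+ − 437 → 12159
End of period: [3839, 3656, 3046, 8527, 8831, 7513, 12159]
Dependents (band 0–14 + band 90+) = 3839 + 12159 = 15998; working-age = 31573; ratio = 15998/31573 × 100 = 50.7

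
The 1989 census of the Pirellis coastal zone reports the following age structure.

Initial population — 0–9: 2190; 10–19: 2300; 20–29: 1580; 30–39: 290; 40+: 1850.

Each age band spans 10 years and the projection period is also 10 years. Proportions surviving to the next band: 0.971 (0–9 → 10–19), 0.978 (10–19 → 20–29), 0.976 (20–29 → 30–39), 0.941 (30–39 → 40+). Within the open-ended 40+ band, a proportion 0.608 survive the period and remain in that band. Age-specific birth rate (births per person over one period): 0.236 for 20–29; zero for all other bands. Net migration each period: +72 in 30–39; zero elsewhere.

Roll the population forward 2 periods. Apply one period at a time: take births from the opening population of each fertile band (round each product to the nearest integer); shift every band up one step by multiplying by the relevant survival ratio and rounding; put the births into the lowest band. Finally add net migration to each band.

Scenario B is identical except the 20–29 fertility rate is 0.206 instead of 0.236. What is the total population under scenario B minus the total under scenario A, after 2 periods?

Call the groups 1 to 5, youngest first.
— Period 1 —
Births: 1580 × 0.236 = 373
Group 2: 2190 × 0.971 = 2126
Group 3: 2300 × 0.978 = 2249
Group 4: 1580 × 0.976 = 1542
Group 5: 290 × 0.941 + 1850 × 0.608 = 273 + 1125 = 1398
Net migration: Group 4 + 72 → 1614
End of period: [373, 2126, 2249, 1614, 1398]
— Period 2 —
Births: 2249 × 0.236 = 531
Group 2: 373 × 0.971 = 362
Group 3: 2126 × 0.978 = 2079
Group 4: 2249 × 0.976 = 2195
Group 5: 1614 × 0.941 + 1398 × 0.608 = 1519 + 850 = 2369
Net migration: Group 4 + 72 → 2267
End of period: [531, 362, 2079, 2267, 2369]
Scenario A total after 2 periods: 7608
Scenario B projection —
— Period 1 —
Births: 1580 × 0.206 = 325
Group 2: 2190 × 0.971 = 2126
Group 3: 2300 × 0.978 = 2249
Group 4: 1580 × 0.976 = 1542
Group 5: 290 × 0.941 + 1850 × 0.608 = 273 + 1125 = 1398
Net migration: Group 4 + 72 → 1614
End of period: [325, 2126, 2249, 1614, 1398]
— Period 2 —
Births: 2249 × 0.206 = 463
Group 2: 325 × 0.971 = 316
Group 3: 2126 × 0.978 = 2079
Group 4: 2249 × 0.976 = 2195
Group 5: 1614 × 0.941 + 1398 × 0.608 = 1519 + 850 = 2369
Net migration: Group 4 + 72 → 2267
End of period: [463, 316, 2079, 2267, 2369]
Scenario B total after 2 periods: 7494
Difference B − A = 7494 − 7608 = -114

-114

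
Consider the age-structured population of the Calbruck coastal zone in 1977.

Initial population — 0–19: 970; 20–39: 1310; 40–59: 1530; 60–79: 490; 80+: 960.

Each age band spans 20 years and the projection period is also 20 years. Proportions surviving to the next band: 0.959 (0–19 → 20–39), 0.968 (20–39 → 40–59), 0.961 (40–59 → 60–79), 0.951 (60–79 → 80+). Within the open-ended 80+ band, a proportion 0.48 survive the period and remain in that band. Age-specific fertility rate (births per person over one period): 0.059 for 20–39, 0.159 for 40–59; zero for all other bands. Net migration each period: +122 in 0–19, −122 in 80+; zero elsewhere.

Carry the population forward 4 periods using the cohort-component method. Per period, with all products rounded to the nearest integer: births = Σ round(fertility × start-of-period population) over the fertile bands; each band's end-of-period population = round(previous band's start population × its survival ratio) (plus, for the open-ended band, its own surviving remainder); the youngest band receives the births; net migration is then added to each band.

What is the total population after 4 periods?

2813

[period 1]
Births: 1310 × 0.059 = 77 ; 1530 × 0.159 = 243 — total 320
20–39: 970 × 0.959 = 930
40–59: 1310 × 0.968 = 1268
60–79: 1530 × 0.961 = 1470
80+: 490 × 0.951 + 960 × 0.48 = 466 + 461 = 927
Net migration: 0–19 + 122 → 442; 80+ − 122 → 805
End of period: [442, 930, 1268, 1470, 805]
[period 2]
Births: 930 × 0.059 = 55 ; 1268 × 0.159 = 202 — total 257
20–39: 442 × 0.959 = 424
40–59: 930 × 0.968 = 900
60–79: 1268 × 0.961 = 1219
80+: 1470 × 0.951 + 805 × 0.48 = 1398 + 386 = 1784
Net migration: 0–19 + 122 → 379; 80+ − 122 → 1662
End of period: [379, 424, 900, 1219, 1662]
[period 3]
Births: 424 × 0.059 = 25 ; 900 × 0.159 = 143 — total 168
20–39: 379 × 0.959 = 363
40–59: 424 × 0.968 = 410
60–79: 900 × 0.961 = 865
80+: 1219 × 0.951 + 1662 × 0.48 = 1159 + 798 = 1957
Net migration: 0–19 + 122 → 290; 80+ − 122 → 1835
End of period: [290, 363, 410, 865, 1835]
[period 4]
Births: 363 × 0.059 = 21 ; 410 × 0.159 = 65 — total 86
20–39: 290 × 0.959 = 278
40–59: 363 × 0.968 = 351
60–79: 410 × 0.961 = 394
80+: 865 × 0.951 + 1835 × 0.48 = 823 + 881 = 1704
Net migration: 0–19 + 122 → 208; 80+ − 122 → 1582
End of period: [208, 278, 351, 394, 1582]
Total after period 4: 208 + 278 + 351 + 394 + 1582 = 2813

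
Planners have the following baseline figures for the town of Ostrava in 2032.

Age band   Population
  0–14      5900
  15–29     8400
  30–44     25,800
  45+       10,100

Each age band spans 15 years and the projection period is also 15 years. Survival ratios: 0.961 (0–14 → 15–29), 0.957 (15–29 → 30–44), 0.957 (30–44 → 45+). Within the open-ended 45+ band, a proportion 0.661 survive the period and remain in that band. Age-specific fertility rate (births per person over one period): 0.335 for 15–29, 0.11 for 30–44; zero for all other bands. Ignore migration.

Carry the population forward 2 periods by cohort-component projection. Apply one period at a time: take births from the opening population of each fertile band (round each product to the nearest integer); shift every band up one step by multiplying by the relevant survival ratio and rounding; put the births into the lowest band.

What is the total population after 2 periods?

Call the groups 1 to 4, youngest first.
Period 1:
Births: 8400 × 0.335 = 2814  |  25800 × 0.11 = 2838 — total 5652
Group 2: 5900 × 0.961 = 5670
Group 3: 8400 × 0.957 = 8039
Group 4: 25800 × 0.957 + 10100 × 0.661 = 24691 + 6676 = 31367
End of period: [5652, 5670, 8039, 31367]
Period 2:
Births: 5670 × 0.335 = 1899  |  8039 × 0.11 = 884 — total 2783
Group 2: 5652 × 0.961 = 5432
Group 3: 5670 × 0.957 = 5426
Group 4: 8039 × 0.957 + 31367 × 0.661 = 7693 + 20734 = 28427
End of period: [2783, 5432, 5426, 28427]
Total after period 2: 2783 + 5432 + 5426 + 28427 = 42068

42068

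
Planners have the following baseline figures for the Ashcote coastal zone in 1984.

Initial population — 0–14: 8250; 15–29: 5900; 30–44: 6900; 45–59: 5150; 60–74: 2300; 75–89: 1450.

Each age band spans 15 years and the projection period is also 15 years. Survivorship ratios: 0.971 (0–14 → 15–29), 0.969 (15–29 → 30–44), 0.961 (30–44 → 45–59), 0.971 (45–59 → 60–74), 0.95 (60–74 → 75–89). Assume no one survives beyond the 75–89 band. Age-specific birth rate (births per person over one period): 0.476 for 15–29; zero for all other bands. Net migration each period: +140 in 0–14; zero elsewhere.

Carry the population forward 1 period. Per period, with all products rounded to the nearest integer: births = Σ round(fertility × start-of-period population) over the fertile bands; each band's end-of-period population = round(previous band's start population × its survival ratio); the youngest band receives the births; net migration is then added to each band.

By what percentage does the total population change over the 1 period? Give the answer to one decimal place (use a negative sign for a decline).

— Period 1 —
Births: 5900 * 0.476 = 2808
15–29: 8250 * 0.971 = 8011
30–44: 5900 * 0.969 = 5717
45–59: 6900 * 0.961 = 6631
60–74: 5150 * 0.971 = 5001
75–89: 2300 * 0.95 = 2185
Net migration: 0–14 + 140 → 2948
→ [2948, 8011, 5717, 6631, 5001, 2185]
Total: 29950 → 30493; change = 543; percentage change = 1.8%

1.8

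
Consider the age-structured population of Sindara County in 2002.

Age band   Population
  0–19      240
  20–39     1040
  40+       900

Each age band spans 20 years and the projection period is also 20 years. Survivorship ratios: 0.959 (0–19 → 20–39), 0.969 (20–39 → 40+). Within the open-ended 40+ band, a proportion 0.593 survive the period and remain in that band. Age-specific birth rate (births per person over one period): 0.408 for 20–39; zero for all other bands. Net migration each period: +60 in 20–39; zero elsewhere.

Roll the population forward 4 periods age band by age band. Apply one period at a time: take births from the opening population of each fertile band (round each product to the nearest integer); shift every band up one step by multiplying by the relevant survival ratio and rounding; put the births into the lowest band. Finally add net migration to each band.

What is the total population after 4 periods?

1171

Period 1:
Births: 1040 * 0.408 = 424
20–39: 240 * 0.959 = 230
40+: 1040 * 0.969 + 900 * 0.593 = 1008 + 534 = 1542
Net migration: 20–39 + 60 → 290
End of period: [424, 290, 1542]
Period 2:
Births: 290 * 0.408 = 118
20–39: 424 * 0.959 = 407
40+: 290 * 0.969 + 1542 * 0.593 = 281 + 914 = 1195
Net migration: 20–39 + 60 → 467
End of period: [118, 467, 1195]
Period 3:
Births: 467 * 0.408 = 191
20–39: 118 * 0.959 = 113
40+: 467 * 0.969 + 1195 * 0.593 = 453 + 709 = 1162
Net migration: 20–39 + 60 → 173
End of period: [191, 173, 1162]
Period 4:
Births: 173 * 0.408 = 71
20–39: 191 * 0.959 = 183
40+: 173 * 0.969 + 1162 * 0.593 = 168 + 689 = 857
Net migration: 20–39 + 60 → 243
End of period: [71, 243, 857]
Total after period 4: 71 + 243 + 857 = 1171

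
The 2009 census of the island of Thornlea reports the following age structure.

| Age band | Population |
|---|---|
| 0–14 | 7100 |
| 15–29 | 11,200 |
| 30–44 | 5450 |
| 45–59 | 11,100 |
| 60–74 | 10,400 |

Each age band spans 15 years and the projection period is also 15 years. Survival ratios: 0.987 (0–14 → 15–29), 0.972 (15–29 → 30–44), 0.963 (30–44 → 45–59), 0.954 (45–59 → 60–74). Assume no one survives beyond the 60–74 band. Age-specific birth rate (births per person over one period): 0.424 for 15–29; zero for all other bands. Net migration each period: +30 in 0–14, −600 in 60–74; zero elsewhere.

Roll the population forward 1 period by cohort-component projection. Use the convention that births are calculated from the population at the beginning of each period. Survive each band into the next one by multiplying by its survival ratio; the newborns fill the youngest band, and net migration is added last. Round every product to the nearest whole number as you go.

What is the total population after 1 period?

37910

Period 1:
Births: 11200 * 0.424 = 4749
15–29: 7100 * 0.987 = 7008
30–44: 11200 * 0.972 = 10886
45–59: 5450 * 0.963 = 5248
60–74: 11100 * 0.954 = 10589
Net migration: 0–14 + 30 → 4779; 60–74 − 600 → 9989
End of period: [4779, 7008, 10886, 5248, 9989]
Total after period 1: 4779 + 7008 + 10886 + 5248 + 9989 = 37910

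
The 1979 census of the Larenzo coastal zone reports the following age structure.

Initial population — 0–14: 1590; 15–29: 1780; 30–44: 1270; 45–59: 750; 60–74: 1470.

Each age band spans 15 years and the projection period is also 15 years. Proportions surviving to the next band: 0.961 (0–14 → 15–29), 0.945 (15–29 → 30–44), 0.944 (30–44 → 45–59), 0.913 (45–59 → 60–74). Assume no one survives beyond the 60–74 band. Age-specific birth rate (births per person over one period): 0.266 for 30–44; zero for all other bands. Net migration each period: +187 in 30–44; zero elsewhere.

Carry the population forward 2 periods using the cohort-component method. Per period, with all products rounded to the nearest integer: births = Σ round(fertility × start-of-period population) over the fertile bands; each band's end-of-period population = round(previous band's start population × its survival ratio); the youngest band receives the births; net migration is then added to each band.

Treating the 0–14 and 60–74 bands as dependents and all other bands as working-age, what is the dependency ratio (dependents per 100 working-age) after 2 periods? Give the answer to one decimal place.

42.8

Let group 1 be 0–14 through group 5 = 60–74.
After projecting period 1:
Births: 1270 × 0.266 = 338
Group 2: 1590 × 0.961 = 1528
Group 3: 1780 × 0.945 = 1682
Group 4: 1270 × 0.944 = 1199
Group 5: 750 × 0.913 = 685
Net migration: Group 3 + 187 → 1869
Population now: 0–14=338, 15–29=1528, 30–44=1869, 45–59=1199, 60–74=685
After projecting period 2:
Births: 1869 × 0.266 = 497
Group 2: 338 × 0.961 = 325
Group 3: 1528 × 0.945 = 1444
Group 4: 1869 × 0.944 = 1764
Group 5: 1199 × 0.913 = 1095
Net migration: Group 3 + 187 → 1631
Population now: 0–14=497, 15–29=325, 30–44=1631, 45–59=1764, 60–74=1095
Dependents (band 0–14 + band 60–74) = 497 + 1095 = 1592; working-age = 3720; ratio = 1592/3720 × 100 = 42.8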